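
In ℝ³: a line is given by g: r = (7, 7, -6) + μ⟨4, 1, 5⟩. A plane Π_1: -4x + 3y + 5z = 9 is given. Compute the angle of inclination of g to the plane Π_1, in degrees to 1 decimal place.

15.2

sin θ = |n·v| / (|n||v|) = |12| / (√50 · √42) = 0.26186.
θ ≈ 15.2°.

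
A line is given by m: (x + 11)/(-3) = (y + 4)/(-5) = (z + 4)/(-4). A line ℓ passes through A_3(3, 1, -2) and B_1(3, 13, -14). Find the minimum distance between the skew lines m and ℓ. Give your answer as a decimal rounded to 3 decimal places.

10.553

m has direction (-3, -5, -4) through (-11, -4, -4).
A direction vector for ℓ is B_1 − A_3 = (0, 12, -12).
Common perpendicular direction n = (-3, -5, -4) × (0, 12, -12) = (108, -36, -36).
With w = (3, 1, -2) − (-11, -4, -4) = (14, 5, 2), w · n = 1260.
Distance = |w · n| / |n| = |1260| / √14256 ≈ 10.553.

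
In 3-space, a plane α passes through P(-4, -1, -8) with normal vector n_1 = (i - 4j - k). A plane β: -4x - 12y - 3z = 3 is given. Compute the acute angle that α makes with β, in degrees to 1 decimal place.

31.6

α: n_1·r = n_1·P gives x - 4y - z = 8.
cos θ = |n₁·n₂| / (|n₁||n₂|) = |47| / (√18 · √169).
θ = arccos(0.85215) ≈ 31.6°.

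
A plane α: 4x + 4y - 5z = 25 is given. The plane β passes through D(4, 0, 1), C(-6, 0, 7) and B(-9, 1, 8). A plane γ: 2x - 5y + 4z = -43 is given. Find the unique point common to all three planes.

DC = (-10, 0, 6), DB = (-13, 1, 7); a normal to β is DC × DB = (-6, -8, -10).
Using D: β has equation -6x - 8y - 10z = -34.
Solving the 3×3 linear system 4x + 4y - 5z = 25, -6x - 8y - 10z = -34, 2x - 5y + 4z = -43 (e.g. by elimination or Cramer's rule, determinant = -542) gives (-2, 7, -1).

(-2, 7, -1)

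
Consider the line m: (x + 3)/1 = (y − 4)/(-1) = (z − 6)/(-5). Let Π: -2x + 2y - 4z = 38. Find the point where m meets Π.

(0, 1, -9)

m has direction (1, -1, -5) through (-3, 4, 6).
Substitute r = (-3, 4, 6) + t(1, -1, -5) into the plane: -10 + 16t = 38, so t = 3.
Intersection: (-3, 4, 6) + 3·(1, -1, -5) = (0, 1, -9).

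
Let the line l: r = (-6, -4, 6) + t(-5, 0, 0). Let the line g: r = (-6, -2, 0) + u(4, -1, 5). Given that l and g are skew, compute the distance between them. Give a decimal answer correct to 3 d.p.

Common perpendicular direction n = (-5, 0, 0) × (4, -1, 5) = (0, 25, 5).
With w = (-6, -2, 0) − (-6, -4, 6) = (0, 2, -6), w · n = 20.
Distance = |w · n| / |n| = |20| / √650 ≈ 0.784.

0.784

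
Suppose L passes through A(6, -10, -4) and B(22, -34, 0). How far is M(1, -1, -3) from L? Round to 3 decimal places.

A direction vector for L is B − A = (16, -24, 4).
Taking (6, -10, -4) on L with direction v = (16, -24, 4): w = M − (6, -10, -4) = (-5, 9, 1), and w × v = (60, 36, -24).
Distance = |w × v| / |v| = √5472 / √848 ≈ 2.540.

2.540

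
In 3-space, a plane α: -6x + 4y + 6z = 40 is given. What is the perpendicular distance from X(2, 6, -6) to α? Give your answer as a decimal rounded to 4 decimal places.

n·X − d = (-6)·(2) + (4)·(6) + (6)·(-6) − 40 = -64; |n| = √88.
Distance = |-64| / √88 = 64/√88 ≈ 6.8224.

6.8224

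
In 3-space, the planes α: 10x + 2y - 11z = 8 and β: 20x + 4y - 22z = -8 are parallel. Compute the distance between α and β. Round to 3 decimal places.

0.800

Rescale β by 1/2: 10x + 2y - 11z = -4. Then distance = |8 − (-4)| / √225 ≈ 0.800.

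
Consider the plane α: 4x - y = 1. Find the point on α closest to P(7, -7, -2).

(-1, -5, -2)

Foot = P − λn with λ = (n·P − d)/|n|² = (35 − 1)/17 = 2.
Foot = (7, -7, -2) − 2·(4, -1, 0) = (-1, -5, -2).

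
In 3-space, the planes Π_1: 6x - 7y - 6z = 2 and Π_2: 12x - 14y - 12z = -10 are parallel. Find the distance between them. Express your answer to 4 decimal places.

Rescale Π_2 by 1/2: 6x - 7y - 6z = -5. Then distance = |2 − (-5)| / √121 ≈ 0.6364.

0.6364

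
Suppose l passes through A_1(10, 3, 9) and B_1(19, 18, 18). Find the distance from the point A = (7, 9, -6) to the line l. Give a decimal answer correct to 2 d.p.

16.02

A direction vector for l is B_1 − A_1 = (9, 15, 9).
Taking (10, 3, 9) on l with direction v = (9, 15, 9): w = A − (10, 3, 9) = (-3, 6, -15), and w × v = (279, -108, -99).
Distance = |w × v| / |v| = √99306 / √387 ≈ 16.02.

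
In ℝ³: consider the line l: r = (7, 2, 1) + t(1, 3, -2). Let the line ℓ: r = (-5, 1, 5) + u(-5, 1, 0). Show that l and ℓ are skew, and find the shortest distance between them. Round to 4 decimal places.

1.5811

Common perpendicular direction n = (1, 3, -2) × (-5, 1, 0) = (2, 10, 16).
With w = (-5, 1, 5) − (7, 2, 1) = (-12, -1, 4), w · n = 30.
Since n ≠ 0 the lines are not parallel, and w · n = 30 ≠ 0 so they do not intersect; hence they are skew.
Distance = |w · n| / |n| = |30| / √360 ≈ 1.5811.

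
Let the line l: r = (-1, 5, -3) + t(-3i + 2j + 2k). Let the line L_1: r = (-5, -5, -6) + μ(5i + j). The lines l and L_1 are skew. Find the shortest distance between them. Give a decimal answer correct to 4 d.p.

Common perpendicular direction n = (-3, 2, 2) × (5, 1, 0) = (-2, 10, -13).
With w = (-5, -5, -6) − (-1, 5, -3) = (-4, -10, -3), w · n = -53.
Distance = |w · n| / |n| = |-53| / √273 ≈ 3.2077.

3.2077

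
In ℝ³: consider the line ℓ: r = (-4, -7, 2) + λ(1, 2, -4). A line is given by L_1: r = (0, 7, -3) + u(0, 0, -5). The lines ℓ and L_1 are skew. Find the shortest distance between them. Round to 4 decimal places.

2.6833

Common perpendicular direction n = (1, 2, -4) × (0, 0, -5) = (-10, 5, 0).
With w = (0, 7, -3) − (-4, -7, 2) = (4, 14, -5), w · n = 30.
Distance = |w · n| / |n| = |30| / √125 ≈ 2.6833.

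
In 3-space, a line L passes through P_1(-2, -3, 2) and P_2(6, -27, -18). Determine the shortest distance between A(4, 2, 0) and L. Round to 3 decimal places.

8.001

A direction vector for L is P_2 − P_1 = (8, -24, -20).
Taking (-2, -3, 2) on L with direction v = (8, -24, -20): w = A − (-2, -3, 2) = (6, 5, -2), and w × v = (-148, 104, -184).
Distance = |w × v| / |v| = √66576 / √1040 ≈ 8.001.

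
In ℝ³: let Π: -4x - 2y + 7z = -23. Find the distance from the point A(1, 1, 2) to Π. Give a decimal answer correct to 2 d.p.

3.73

n·A − d = (-4)·(1) + (-2)·(1) + (7)·(2) − (-23) = 31; |n| = √69.
Distance = |31| / √69 = 31/√69 ≈ 3.73.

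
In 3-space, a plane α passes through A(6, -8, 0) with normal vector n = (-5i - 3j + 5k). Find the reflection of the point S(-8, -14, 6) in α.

α: n·r = n·A gives -5x - 3y + 5z = -6.
λ = (n·S − d)/|n|² = (112 − (-6))/59 = 2.
Reflection = S − 2λn = (-8, -14, 6) − 4·(-5, -3, 5) = (12, -2, -14).

(12, -2, -14)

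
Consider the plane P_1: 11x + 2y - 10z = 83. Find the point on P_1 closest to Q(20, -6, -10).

(9, -8, 0)

Foot = Q − λn with λ = (n·Q − d)/|n|² = (308 − 83)/225 = 1.
Foot = (20, -6, -10) − 1·(11, 2, -10) = (9, -8, 0).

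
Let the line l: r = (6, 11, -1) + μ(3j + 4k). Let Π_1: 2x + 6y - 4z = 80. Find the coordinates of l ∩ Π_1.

Substitute r = (6, 11, -1) + t(0, 3, 4) into the plane: 82 + 2t = 80, so t = -1.
Intersection: (6, 11, -1) + (-1)·(0, 3, 4) = (6, 8, -5).

(6, 8, -5)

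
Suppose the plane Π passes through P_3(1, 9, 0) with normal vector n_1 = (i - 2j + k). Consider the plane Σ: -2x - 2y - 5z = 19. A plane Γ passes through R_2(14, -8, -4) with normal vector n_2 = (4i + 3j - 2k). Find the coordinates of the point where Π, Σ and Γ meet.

(2, 6, -7)

Π: n_1·r = n_1·P_3 gives x - 2y + z = -17.
Γ: n_2·r = n_2·R_2 gives 4x + 3y - 2z = 40.
Solving the 3×3 linear system x - 2y + z = -17, -2x - 2y - 5z = 19, 4x + 3y - 2z = 40 (e.g. by elimination or Cramer's rule, determinant = 69) gives (2, 6, -7).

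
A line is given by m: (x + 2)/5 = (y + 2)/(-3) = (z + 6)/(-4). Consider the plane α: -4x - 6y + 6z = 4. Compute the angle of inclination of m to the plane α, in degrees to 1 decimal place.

m has direction (5, -3, -4) through (-2, -2, -6).
sin θ = |n·v| / (|n||v|) = |-26| / (√88 · √50) = 0.39196.
θ ≈ 23.1°.

23.1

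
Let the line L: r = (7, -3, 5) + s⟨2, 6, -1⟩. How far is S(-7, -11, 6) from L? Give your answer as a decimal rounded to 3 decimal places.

10.788

Taking (7, -3, 5) on L with direction v = (2, 6, -1): w = S − (7, -3, 5) = (-14, -8, 1), and w × v = (2, -12, -68).
Distance = |w × v| / |v| = √4772 / √41 ≈ 10.788.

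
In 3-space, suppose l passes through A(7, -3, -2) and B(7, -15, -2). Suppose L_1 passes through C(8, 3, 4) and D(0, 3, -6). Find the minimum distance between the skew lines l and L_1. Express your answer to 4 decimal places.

2.9673

A direction vector for l is B − A = (0, -12, 0).
A direction vector for L_1 is D − C = (-8, 0, -10).
Common perpendicular direction n = (0, -12, 0) × (-8, 0, -10) = (120, 0, -96).
With w = (8, 3, 4) − (7, -3, -2) = (1, 6, 6), w · n = -456.
Distance = |w · n| / |n| = |-456| / √23616 ≈ 2.9673.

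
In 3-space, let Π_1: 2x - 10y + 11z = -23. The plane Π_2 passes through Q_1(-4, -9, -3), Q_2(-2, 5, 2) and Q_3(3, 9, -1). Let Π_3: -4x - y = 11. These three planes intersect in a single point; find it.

Q_1Q_2 = (2, 14, 5), Q_1Q_3 = (7, 18, 2); a normal to Π_2 is Q_1Q_2 × Q_1Q_3 = (-62, 31, -62).
Using Q_1: Π_2 has equation -62x + 31y - 62z = 155.
Solving the 3×3 linear system 2x - 10y + 11z = -23, -62x + 31y - 62z = 155, -4x - y = 11 (e.g. by elimination or Cramer's rule, determinant = -558) gives (-5, 9, 7).

(-5, 9, 7)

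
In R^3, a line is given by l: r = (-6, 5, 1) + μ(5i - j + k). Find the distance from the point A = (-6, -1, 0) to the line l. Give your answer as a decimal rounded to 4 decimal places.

Taking (-6, 5, 1) on l with direction v = (5, -1, 1): w = A − (-6, 5, 1) = (0, -6, -1), and w × v = (-7, -5, 30).
Distance = |w × v| / |v| = √974 / √27 ≈ 6.0062.

6.0062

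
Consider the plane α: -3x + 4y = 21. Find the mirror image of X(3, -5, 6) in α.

λ = (n·X − d)/|n|² = (-29 − 21)/25 = -2.
Reflection = X − 2λn = (3, -5, 6) − (-4)·(-3, 4, 0) = (-9, 11, 6).

(-9, 11, 6)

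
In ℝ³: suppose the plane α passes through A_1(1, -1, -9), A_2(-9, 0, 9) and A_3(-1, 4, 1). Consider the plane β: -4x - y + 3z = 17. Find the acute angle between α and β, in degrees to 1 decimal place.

78.8

A_1A_2 = (-10, 1, 18), A_1A_3 = (-2, 5, 10); a normal to α is A_1A_2 × A_1A_3 = (-80, 64, -48).
Using A_1: α has equation -80x + 64y - 48z = 288.
cos θ = |n₁·n₂| / (|n₁||n₂|) = |112| / (√12800 · √26).
θ = arccos(0.19415) ≈ 78.8°.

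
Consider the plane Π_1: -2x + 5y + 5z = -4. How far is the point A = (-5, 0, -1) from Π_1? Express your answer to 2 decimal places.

n·A − d = (-2)·(-5) + (5)·(0) + (5)·(-1) − (-4) = 9; |n| = √54.
Distance = |9| / √54 = 9/√54 ≈ 1.22.

1.22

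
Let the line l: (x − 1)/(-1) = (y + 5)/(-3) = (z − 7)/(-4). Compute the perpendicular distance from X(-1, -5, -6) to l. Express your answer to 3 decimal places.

l has direction (-1, -3, -4) through (1, -5, 7).
Taking (1, -5, 7) on l with direction v = (-1, -3, -4): w = X − (1, -5, 7) = (-2, 0, -13), and w × v = (-39, 5, 6).
Distance = |w × v| / |v| = √1582 / √26 ≈ 7.800.

7.800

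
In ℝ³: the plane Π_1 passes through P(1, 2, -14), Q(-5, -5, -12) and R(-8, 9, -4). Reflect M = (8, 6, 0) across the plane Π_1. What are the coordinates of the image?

PQ = (-6, -7, 2), PR = (-9, 7, 10); a normal to Π_1 is PQ × PR = (-84, 42, -105).
Using P: Π_1 has equation -84x + 42y - 105z = 1470.
λ = (n·M − d)/|n|² = (-420 − 1470)/19845 = -2/21.
Reflection = M − 2λn = (8, 6, 0) − (-4/21)·(-84, 42, -105) = (-8, 14, -20).

(-8, 14, -20)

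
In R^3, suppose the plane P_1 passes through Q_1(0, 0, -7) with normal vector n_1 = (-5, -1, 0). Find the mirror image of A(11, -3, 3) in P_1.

P_1: n_1·r = n_1·Q_1 gives -5x - y = 0.
λ = (n·A − d)/|n|² = (-52 − 0)/26 = -2.
Reflection = A − 2λn = (11, -3, 3) − (-4)·(-5, -1, 0) = (-9, -7, 3).

(-9, -7, 3)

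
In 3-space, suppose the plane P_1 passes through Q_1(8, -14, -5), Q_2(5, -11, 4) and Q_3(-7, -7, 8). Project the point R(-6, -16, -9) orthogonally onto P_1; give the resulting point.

(-5, -12, -10)

Q_1Q_2 = (-3, 3, 9), Q_1Q_3 = (-15, 7, 13); a normal to P_1 is Q_1Q_2 × Q_1Q_3 = (-24, -96, 24).
Using Q_1: P_1 has equation -24x - 96y + 24z = 1032.
Foot = R − λn with λ = (n·R − d)/|n|² = (1464 − 1032)/10368 = 1/24.
Foot = (-6, -16, -9) − (1/24)·(-24, -96, 24) = (-5, -12, -10).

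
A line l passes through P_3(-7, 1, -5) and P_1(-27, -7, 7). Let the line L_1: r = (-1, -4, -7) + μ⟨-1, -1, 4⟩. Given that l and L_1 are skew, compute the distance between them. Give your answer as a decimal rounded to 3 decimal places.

A direction vector for l is P_1 − P_3 = (-20, -8, 12).
Common perpendicular direction n = (-20, -8, 12) × (-1, -1, 4) = (-20, 68, 12).
With w = (-1, -4, -7) − (-7, 1, -5) = (6, -5, -2), w · n = -484.
Distance = |w · n| / |n| = |-484| / √5168 ≈ 6.733.

6.733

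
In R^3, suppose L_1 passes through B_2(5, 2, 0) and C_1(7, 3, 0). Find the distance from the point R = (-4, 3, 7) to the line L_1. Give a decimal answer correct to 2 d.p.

8.56

A direction vector for L_1 is C_1 − B_2 = (2, 1, 0).
Taking (5, 2, 0) on L_1 with direction v = (2, 1, 0): w = R − (5, 2, 0) = (-9, 1, 7), and w × v = (-7, 14, -11).
Distance = |w × v| / |v| = √366 / √5 ≈ 8.56.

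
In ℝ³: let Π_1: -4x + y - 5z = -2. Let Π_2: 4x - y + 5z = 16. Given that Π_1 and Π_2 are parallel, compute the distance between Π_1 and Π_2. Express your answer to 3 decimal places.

2.160

Rescale Π_2 by 1/(-1): -4x + y - 5z = -16. Then distance = |-2 − (-16)| / √42 ≈ 2.160.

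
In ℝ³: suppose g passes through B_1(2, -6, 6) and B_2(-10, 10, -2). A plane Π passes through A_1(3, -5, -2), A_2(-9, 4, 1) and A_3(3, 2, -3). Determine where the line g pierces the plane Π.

(-7, 6, 0)

A direction vector for g is B_2 − B_1 = (-12, 16, -8).
A_1A_2 = (-12, 9, 3), A_1A_3 = (0, 7, -1); a normal to Π is A_1A_2 × A_1A_3 = (-30, -12, -84).
Using A_1: Π has equation -30x - 12y - 84z = 138.
Substitute r = (2, -6, 6) + t(-12, 16, -8) into the plane: -492 + 840t = 138, so t = 3/4.
Intersection: (2, -6, 6) + (3/4)·(-12, 16, -8) = (-7, 6, 0).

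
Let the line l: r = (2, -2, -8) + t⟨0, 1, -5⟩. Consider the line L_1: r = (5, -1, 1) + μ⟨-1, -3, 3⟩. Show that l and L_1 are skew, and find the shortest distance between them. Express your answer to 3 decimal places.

1.687

Common perpendicular direction n = (0, 1, -5) × (-1, -3, 3) = (-12, 5, 1).
With w = (5, -1, 1) − (2, -2, -8) = (3, 1, 9), w · n = -22.
Since n ≠ 0 the lines are not parallel, and w · n = -22 ≠ 0 so they do not intersect; hence they are skew.
Distance = |w · n| / |n| = |-22| / √170 ≈ 1.687.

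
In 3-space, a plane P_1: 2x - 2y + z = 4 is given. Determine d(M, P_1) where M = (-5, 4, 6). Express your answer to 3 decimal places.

n·M − d = (2)·(-5) + (-2)·(4) + (1)·(6) − 4 = -16; |n| = √9.
Distance = |-16| / √9 = 16/√9 ≈ 5.333.

5.333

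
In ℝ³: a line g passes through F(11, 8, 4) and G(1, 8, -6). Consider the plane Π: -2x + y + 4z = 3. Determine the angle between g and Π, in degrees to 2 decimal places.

17.98

A direction vector for g is G − F = (-10, 0, -10).
sin θ = |n·v| / (|n||v|) = |-20| / (√21 · √200) = 0.30861.
θ ≈ 17.98°.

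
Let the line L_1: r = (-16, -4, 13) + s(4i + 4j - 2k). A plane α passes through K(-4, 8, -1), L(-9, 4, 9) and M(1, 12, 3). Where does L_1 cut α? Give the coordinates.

(-4, 8, 7)

KL = (-5, -4, 10), KM = (5, 4, 4); a normal to α is KL × KM = (-56, 70, 0).
Using K: α has equation -56x + 70y = 784.
Substitute r = (-16, -4, 13) + t(4, 4, -2) into the plane: 616 + 56t = 784, so t = 3.
Intersection: (-16, -4, 13) + 3·(4, 4, -2) = (-4, 8, 7).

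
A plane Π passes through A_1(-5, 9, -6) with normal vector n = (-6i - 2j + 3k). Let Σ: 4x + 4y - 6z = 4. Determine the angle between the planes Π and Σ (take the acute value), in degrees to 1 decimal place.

Π: n·r = n·A_1 gives -6x - 2y + 3z = -6.
cos θ = |n₁·n₂| / (|n₁||n₂|) = |-50| / (√49 · √68).
θ = arccos(0.86620) ≈ 30.0°.

30.0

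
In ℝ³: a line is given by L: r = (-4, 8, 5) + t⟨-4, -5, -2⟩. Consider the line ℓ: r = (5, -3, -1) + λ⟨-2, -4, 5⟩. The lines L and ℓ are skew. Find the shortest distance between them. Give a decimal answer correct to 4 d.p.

14.4751

Common perpendicular direction n = (-4, -5, -2) × (-2, -4, 5) = (-33, 24, 6).
With w = (5, -3, -1) − (-4, 8, 5) = (9, -11, -6), w · n = -597.
Distance = |w · n| / |n| = |-597| / √1701 ≈ 14.4751.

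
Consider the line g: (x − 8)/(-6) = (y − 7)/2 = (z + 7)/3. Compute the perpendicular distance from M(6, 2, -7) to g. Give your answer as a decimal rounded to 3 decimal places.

5.378

g has direction (-6, 2, 3) through (8, 7, -7).
Taking (8, 7, -7) on g with direction v = (-6, 2, 3): w = M − (8, 7, -7) = (-2, -5, 0), and w × v = (-15, 6, -34).
Distance = |w × v| / |v| = √1417 / √49 ≈ 5.378.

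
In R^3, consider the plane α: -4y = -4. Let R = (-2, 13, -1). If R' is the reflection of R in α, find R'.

λ = (n·R − d)/|n|² = (-52 − (-4))/16 = -3.
Reflection = R − 2λn = (-2, 13, -1) − (-6)·(0, -4, 0) = (-2, -11, -1).

(-2, -11, -1)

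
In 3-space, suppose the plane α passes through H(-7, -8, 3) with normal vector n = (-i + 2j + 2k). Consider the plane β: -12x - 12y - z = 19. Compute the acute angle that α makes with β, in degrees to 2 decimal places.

74.07

α: n·r = n·H gives -x + 2y + 2z = -3.
cos θ = |n₁·n₂| / (|n₁||n₂|) = |-14| / (√9 · √289).
θ = arccos(0.27451) ≈ 74.07°.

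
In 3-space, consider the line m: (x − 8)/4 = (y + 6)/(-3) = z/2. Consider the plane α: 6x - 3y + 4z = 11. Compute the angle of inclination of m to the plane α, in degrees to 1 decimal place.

m has direction (4, -3, 2) through (8, -6, 0).
sin θ = |n·v| / (|n||v|) = |41| / (√61 · √29) = 0.97481.
θ ≈ 77.1°.

77.1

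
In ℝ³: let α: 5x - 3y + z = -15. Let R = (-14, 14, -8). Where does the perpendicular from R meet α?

Foot = R − λn with λ = (n·R − d)/|n|² = (-120 − (-15))/35 = -3.
Foot = (-14, 14, -8) − (-3)·(5, -3, 1) = (1, 5, -5).

(1, 5, -5)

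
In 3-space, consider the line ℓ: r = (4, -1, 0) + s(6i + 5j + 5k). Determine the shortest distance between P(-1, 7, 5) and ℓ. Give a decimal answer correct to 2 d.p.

9.99

Taking (4, -1, 0) on ℓ with direction v = (6, 5, 5): w = P − (4, -1, 0) = (-5, 8, 5), and w × v = (15, 55, -73).
Distance = |w × v| / |v| = √8579 / √86 ≈ 9.99.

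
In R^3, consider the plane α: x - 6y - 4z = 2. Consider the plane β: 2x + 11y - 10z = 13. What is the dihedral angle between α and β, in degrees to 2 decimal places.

cos θ = |n₁·n₂| / (|n₁||n₂|) = |-24| / (√53 · √225).
θ = arccos(0.21978) ≈ 77.30°.

77.30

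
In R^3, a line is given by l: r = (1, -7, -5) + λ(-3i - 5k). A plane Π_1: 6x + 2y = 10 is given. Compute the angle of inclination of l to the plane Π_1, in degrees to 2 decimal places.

sin θ = |n·v| / (|n||v|) = |-18| / (√40 · √34) = 0.48809.
θ ≈ 29.22°.

29.22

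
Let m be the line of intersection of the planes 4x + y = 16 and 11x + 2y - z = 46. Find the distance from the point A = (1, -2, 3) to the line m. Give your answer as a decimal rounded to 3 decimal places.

Direction of m: (4, 1, 0) × (11, 2, -1) = (-1, 4, -3).
A point on m: solving the two plane equations with x = 2 gives (2, 8, -8).
Taking (2, 8, -8) on m with direction v = (-1, 4, -3): w = A − (2, 8, -8) = (-1, -10, 11), and w × v = (-14, -14, -14).
Distance = |w × v| / |v| = √588 / √26 ≈ 4.756.

4.756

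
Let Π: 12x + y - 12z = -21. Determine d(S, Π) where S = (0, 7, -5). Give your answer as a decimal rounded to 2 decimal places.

n·S − d = (12)·(0) + (1)·(7) + (-12)·(-5) − (-21) = 88; |n| = √289.
Distance = |88| / √289 = 88/√289 ≈ 5.18.

5.18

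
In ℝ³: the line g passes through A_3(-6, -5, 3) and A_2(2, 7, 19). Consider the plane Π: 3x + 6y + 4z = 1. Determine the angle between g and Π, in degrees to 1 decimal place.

A direction vector for g is A_2 − A_3 = (8, 12, 16).
sin θ = |n·v| / (|n||v|) = |160| / (√61 · √464) = 0.95103.
θ ≈ 72.0°.

72.0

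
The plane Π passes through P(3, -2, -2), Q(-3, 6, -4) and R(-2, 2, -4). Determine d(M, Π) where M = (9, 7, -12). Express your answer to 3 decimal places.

12.556

PQ = (-6, 8, -2), PR = (-5, 4, -2); a normal to Π is PQ × PR = (-8, -2, 16).
Using P: Π has equation -8x - 2y + 16z = -52.
n·M − d = (-8)·(9) + (-2)·(7) + (16)·(-12) − (-52) = -226; |n| = √324.
Distance = |-226| / √324 = 226/√324 ≈ 12.556.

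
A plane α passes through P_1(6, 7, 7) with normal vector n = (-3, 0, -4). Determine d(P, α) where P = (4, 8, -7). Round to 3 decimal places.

12.400

α: n·r = n·P_1 gives -3x - 4z = -46.
n·P − d = (-3)·(4) + (0)·(8) + (-4)·(-7) − (-46) = 62; |n| = √25.
Distance = |62| / √25 = 62/√25 ≈ 12.400.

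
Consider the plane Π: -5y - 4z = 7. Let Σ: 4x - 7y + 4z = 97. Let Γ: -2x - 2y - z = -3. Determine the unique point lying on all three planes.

(5, -7, 7)

Solving the 3×3 linear system -5y - 4z = 7, 4x - 7y + 4z = 97, -2x - 2y - z = -3 (e.g. by elimination or Cramer's rule, determinant = 108) gives (5, -7, 7).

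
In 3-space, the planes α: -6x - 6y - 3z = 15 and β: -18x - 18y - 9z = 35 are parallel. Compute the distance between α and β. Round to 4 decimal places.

Rescale β by 1/3: -6x - 6y - 3z = 35/3. Then distance = |15 − (35/3)| / √81 ≈ 0.3704.

0.3704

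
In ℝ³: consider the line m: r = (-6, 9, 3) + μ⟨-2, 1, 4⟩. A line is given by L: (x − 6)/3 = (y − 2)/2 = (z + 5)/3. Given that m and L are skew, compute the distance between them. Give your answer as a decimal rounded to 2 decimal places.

6.52

L has direction (3, 2, 3) through (6, 2, -5).
Common perpendicular direction n = (-2, 1, 4) × (3, 2, 3) = (-5, 18, -7).
With w = (6, 2, -5) − (-6, 9, 3) = (12, -7, -8), w · n = -130.
Distance = |w · n| / |n| = |-130| / √398 ≈ 6.52.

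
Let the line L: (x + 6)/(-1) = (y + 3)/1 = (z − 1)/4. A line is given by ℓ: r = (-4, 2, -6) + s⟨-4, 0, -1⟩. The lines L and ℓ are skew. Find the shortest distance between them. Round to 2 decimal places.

6.57

L has direction (-1, 1, 4) through (-6, -3, 1).
Common perpendicular direction n = (-1, 1, 4) × (-4, 0, -1) = (-1, -17, 4).
With w = (-4, 2, -6) − (-6, -3, 1) = (2, 5, -7), w · n = -115.
Distance = |w · n| / |n| = |-115| / √306 ≈ 6.57.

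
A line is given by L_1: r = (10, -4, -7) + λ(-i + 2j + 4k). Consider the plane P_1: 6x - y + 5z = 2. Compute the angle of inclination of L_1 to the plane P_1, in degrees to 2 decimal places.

19.42

sin θ = |n·v| / (|n||v|) = |12| / (√62 · √21) = 0.33256.
θ ≈ 19.42°.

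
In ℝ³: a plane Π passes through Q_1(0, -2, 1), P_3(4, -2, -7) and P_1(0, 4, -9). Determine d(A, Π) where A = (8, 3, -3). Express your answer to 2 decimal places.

7.29

Q_1P_3 = (4, 0, -8), Q_1P_1 = (0, 6, -10); a normal to Π is Q_1P_3 × Q_1P_1 = (48, 40, 24).
Using Q_1: Π has equation 48x + 40y + 24z = -56.
n·A − d = (48)·(8) + (40)·(3) + (24)·(-3) − (-56) = 488; |n| = √4480.
Distance = |488| / √4480 = 488/√4480 ≈ 7.29.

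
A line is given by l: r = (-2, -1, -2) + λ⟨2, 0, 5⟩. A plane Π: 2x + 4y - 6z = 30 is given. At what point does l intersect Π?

Substitute r = (-2, -1, -2) + t(2, 0, 5) into the plane: 4 + (-26)t = 30, so t = -1.
Intersection: (-2, -1, -2) + (-1)·(2, 0, 5) = (-4, -1, -7).

(-4, -1, -7)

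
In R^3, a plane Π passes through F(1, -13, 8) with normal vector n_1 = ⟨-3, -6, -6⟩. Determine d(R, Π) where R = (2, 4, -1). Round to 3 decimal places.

Π: n_1·r = n_1·F gives -3x - 6y - 6z = 27.
n·R − d = (-3)·(2) + (-6)·(4) + (-6)·(-1) − 27 = -51; |n| = √81.
Distance = |-51| / √81 = 51/√81 ≈ 5.667.

5.667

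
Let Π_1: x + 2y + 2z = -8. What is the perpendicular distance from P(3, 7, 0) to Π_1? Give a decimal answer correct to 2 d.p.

8.33

n·P − d = (1)·(3) + (2)·(7) + (2)·(0) − (-8) = 25; |n| = √9.
Distance = |25| / √9 = 25/√9 ≈ 8.33.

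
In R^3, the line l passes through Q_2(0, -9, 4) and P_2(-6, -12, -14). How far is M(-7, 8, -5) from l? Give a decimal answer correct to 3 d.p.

A direction vector for l is P_2 − Q_2 = (-6, -3, -18).
Taking (0, -9, 4) on l with direction v = (-6, -3, -18): w = M − (0, -9, 4) = (-7, 17, -9), and w × v = (-333, -72, 123).
Distance = |w × v| / |v| = √131202 / √369 ≈ 18.856.

18.856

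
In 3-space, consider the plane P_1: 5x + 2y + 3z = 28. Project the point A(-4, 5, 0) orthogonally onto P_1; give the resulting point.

(1, 7, 3)

Foot = A − λn with λ = (n·A − d)/|n|² = (-10 − 28)/38 = -1.
Foot = (-4, 5, 0) − (-1)·(5, 2, 3) = (1, 7, 3).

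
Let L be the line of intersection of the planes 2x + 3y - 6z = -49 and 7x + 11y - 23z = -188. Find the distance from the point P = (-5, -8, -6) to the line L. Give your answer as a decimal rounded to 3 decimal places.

16.089

Direction of L: (2, 3, -6) × (7, 11, -23) = (-3, 4, 1).
A point on L: solving the two plane equations with x = 1 gives (1, -1, 8).
Taking (1, -1, 8) on L with direction v = (-3, 4, 1): w = P − (1, -1, 8) = (-6, -7, -14), and w × v = (49, 48, -45).
Distance = |w × v| / |v| = √6730 / √26 ≈ 16.089.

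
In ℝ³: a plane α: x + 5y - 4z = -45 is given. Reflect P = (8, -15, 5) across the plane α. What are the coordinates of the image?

(10, -5, -3)

λ = (n·P − d)/|n|² = (-87 − (-45))/42 = -1.
Reflection = P − 2λn = (8, -15, 5) − (-2)·(1, 5, -4) = (10, -5, -3).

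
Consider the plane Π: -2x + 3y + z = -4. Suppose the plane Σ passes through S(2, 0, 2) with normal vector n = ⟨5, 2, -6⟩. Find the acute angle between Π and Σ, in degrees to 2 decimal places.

Σ: n·r = n·S gives 5x + 2y - 6z = -2.
cos θ = |n₁·n₂| / (|n₁||n₂|) = |-10| / (√14 · √65).
θ = arccos(0.33150) ≈ 70.64°.

70.64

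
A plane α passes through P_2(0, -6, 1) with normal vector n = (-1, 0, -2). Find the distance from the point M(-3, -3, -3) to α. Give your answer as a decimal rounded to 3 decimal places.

4.919

α: n·r = n·P_2 gives -x - 2z = -2.
n·M − d = (-1)·(-3) + (0)·(-3) + (-2)·(-3) − (-2) = 11; |n| = √5.
Distance = |11| / √5 = 11/√5 ≈ 4.919.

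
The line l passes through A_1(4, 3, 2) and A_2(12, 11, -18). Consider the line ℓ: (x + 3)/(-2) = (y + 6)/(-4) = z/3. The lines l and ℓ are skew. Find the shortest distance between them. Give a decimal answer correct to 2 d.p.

A direction vector for l is A_2 − A_1 = (8, 8, -20).
ℓ has direction (-2, -4, 3) through (-3, -6, 0).
Common perpendicular direction n = (8, 8, -20) × (-2, -4, 3) = (-56, 16, -16).
With w = (-3, -6, 0) − (4, 3, 2) = (-7, -9, -2), w · n = 280.
Distance = |w · n| / |n| = |280| / √3648 ≈ 4.64.

4.64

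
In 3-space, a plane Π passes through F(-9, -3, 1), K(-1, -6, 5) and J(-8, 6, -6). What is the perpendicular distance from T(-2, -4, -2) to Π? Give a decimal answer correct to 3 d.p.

4.012

FK = (8, -3, 4), FJ = (1, 9, -7); a normal to Π is FK × FJ = (-15, 60, 75).
Using F: Π has equation -15x + 60y + 75z = 30.
n·T − d = (-15)·(-2) + (60)·(-4) + (75)·(-2) − 30 = -390; |n| = √9450.
Distance = |-390| / √9450 = 390/√9450 ≈ 4.012.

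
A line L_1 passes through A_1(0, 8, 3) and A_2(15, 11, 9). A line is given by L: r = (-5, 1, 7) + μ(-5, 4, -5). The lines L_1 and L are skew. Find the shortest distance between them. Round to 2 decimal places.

1.88

A direction vector for L_1 is A_2 − A_1 = (15, 3, 6).
Common perpendicular direction n = (15, 3, 6) × (-5, 4, -5) = (-39, 45, 75).
With w = (-5, 1, 7) − (0, 8, 3) = (-5, -7, 4), w · n = 180.
Distance = |w · n| / |n| = |180| / √9171 ≈ 1.88.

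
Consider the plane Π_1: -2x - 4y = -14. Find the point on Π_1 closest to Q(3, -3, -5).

Foot = Q − λn with λ = (n·Q − d)/|n|² = (6 − (-14))/20 = 1.
Foot = (3, -3, -5) − 1·(-2, -4, 0) = (5, 1, -5).

(5, 1, -5)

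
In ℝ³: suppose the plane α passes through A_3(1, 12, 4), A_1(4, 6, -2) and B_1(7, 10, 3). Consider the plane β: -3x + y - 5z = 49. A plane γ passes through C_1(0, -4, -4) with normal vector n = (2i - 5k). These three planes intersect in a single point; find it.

A_3A_1 = (3, -6, -6), A_3B_1 = (6, -2, -1); a normal to α is A_3A_1 × A_3B_1 = (-6, -33, 30).
Using A_3: α has equation -6x - 33y + 30z = -282.
γ: n·r = n·C_1 gives 2x - 5z = 20.
Solving the 3×3 linear system -6x - 33y + 30z = -282, -3x + y - 5z = 49, 2x - 5z = 20 (e.g. by elimination or Cramer's rule, determinant = 795) gives (-5, 4, -6).

(-5, 4, -6)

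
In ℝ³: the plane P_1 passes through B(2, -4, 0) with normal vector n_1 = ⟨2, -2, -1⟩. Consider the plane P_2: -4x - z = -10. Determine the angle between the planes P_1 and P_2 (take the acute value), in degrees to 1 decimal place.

P_1: n_1·r = n_1·B gives 2x - 2y - z = 12.
cos θ = |n₁·n₂| / (|n₁||n₂|) = |-7| / (√9 · √17).
θ = arccos(0.56592) ≈ 55.5°.

55.5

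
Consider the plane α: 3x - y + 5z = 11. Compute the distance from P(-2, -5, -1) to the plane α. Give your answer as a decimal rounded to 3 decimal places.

2.874

n·P − d = (3)·(-2) + (-1)·(-5) + (5)·(-1) − 11 = -17; |n| = √35.
Distance = |-17| / √35 = 17/√35 ≈ 2.874.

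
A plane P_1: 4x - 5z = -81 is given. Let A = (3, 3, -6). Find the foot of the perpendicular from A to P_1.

Foot = A − λn with λ = (n·A − d)/|n|² = (42 − (-81))/41 = 3.
Foot = (3, 3, -6) − 3·(4, 0, -5) = (-9, 3, 9).

(-9, 3, 9)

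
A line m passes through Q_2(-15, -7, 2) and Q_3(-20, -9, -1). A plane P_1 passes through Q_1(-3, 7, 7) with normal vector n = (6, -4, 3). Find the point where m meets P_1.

(-10, -5, 5)

A direction vector for m is Q_3 − Q_2 = (-5, -2, -3).
P_1: n·r = n·Q_1 gives 6x - 4y + 3z = -25.
Substitute r = (-15, -7, 2) + t(-5, -2, -3) into the plane: -56 + (-31)t = -25, so t = -1.
Intersection: (-15, -7, 2) + (-1)·(-5, -2, -3) = (-10, -5, 5).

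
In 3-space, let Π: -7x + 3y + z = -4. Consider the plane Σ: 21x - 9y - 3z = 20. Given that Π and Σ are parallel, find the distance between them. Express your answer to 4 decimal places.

0.3472

Rescale Σ by 1/(-3): -7x + 3y + z = -20/3. Then distance = |-4 − (-20/3)| / √59 ≈ 0.3472.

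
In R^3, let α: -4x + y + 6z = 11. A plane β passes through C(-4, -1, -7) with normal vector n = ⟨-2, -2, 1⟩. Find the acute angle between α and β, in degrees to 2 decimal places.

56.67

β: n·r = n·C gives -2x - 2y + z = 3.
cos θ = |n₁·n₂| / (|n₁||n₂|) = |12| / (√53 · √9).
θ = arccos(0.54944) ≈ 56.67°.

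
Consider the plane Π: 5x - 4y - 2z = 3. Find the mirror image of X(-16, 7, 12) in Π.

λ = (n·X − d)/|n|² = (-132 − 3)/45 = -3.
Reflection = X − 2λn = (-16, 7, 12) − (-6)·(5, -4, -2) = (14, -17, 0).

(14, -17, 0)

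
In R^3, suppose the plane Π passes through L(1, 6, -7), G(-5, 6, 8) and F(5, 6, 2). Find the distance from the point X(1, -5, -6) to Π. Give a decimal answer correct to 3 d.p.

11.000

LG = (-6, 0, 15), LF = (4, 0, 9); a normal to Π is LG × LF = (0, 114, 0).
Using L: Π has equation 114y = 684.
n·X − d = (0)·(1) + (114)·(-5) + (0)·(-6) − 684 = -1254; |n| = √12996.
Distance = |-1254| / √12996 = 1254/√12996 ≈ 11.000.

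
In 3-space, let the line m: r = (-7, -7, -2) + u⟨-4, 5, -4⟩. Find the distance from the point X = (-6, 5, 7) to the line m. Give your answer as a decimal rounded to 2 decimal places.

14.80

Taking (-7, -7, -2) on m with direction v = (-4, 5, -4): w = X − (-7, -7, -2) = (1, 12, 9), and w × v = (-93, -32, 53).
Distance = |w × v| / |v| = √12482 / √57 ≈ 14.80.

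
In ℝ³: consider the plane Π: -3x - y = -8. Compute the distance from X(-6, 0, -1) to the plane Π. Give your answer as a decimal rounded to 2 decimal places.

n·X − d = (-3)·(-6) + (-1)·(0) + (0)·(-1) − (-8) = 26; |n| = √10.
Distance = |26| / √10 = 26/√10 ≈ 8.22.

8.22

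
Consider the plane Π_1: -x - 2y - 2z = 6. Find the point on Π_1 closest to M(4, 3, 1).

Foot = M − λn with λ = (n·M − d)/|n|² = (-12 − 6)/9 = -2.
Foot = (4, 3, 1) − (-2)·(-1, -2, -2) = (2, -1, -3).

(2, -1, -3)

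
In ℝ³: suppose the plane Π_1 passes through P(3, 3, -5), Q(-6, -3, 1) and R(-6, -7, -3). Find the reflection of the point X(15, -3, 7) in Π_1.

(-9, 15, -11)

PQ = (-9, -6, 6), PR = (-9, -10, 2); a normal to Π_1 is PQ × PR = (48, -36, 36).
Using P: Π_1 has equation 48x - 36y + 36z = -144.
λ = (n·X − d)/|n|² = (1080 − (-144))/4896 = 1/4.
Reflection = X − 2λn = (15, -3, 7) − (1/2)·(48, -36, 36) = (-9, 15, -11).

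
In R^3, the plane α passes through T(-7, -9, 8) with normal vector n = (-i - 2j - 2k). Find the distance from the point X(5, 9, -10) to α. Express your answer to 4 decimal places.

4.0000

α: n·r = n·T gives -x - 2y - 2z = 9.
n·X − d = (-1)·(5) + (-2)·(9) + (-2)·(-10) − 9 = -12; |n| = √9.
Distance = |-12| / √9 = 12/√9 ≈ 4.0000.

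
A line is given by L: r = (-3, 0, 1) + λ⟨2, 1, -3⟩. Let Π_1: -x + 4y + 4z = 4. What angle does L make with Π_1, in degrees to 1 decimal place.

27.7

sin θ = |n·v| / (|n||v|) = |-10| / (√33 · √14) = 0.46524.
θ ≈ 27.7°.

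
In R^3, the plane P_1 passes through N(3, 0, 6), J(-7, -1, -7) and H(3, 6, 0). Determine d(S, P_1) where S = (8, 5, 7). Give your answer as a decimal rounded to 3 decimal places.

NJ = (-10, -1, -13), NH = (0, 6, -6); a normal to P_1 is NJ × NH = (84, -60, -60).
Using N: P_1 has equation 84x - 60y - 60z = -108.
n·S − d = (84)·(8) + (-60)·(5) + (-60)·(7) − (-108) = 60; |n| = √14256.
Distance = |60| / √14256 = 60/√14256 ≈ 0.503.

0.503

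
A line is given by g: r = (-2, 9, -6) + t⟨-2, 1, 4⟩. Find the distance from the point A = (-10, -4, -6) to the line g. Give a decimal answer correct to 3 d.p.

Taking (-2, 9, -6) on g with direction v = (-2, 1, 4): w = A − (-2, 9, -6) = (-8, -13, 0), and w × v = (-52, 32, -34).
Distance = |w × v| / |v| = √4884 / √21 ≈ 15.250.

15.250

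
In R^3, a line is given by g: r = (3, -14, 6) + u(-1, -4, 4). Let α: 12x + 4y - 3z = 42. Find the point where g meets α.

Substitute r = (3, -14, 6) + t(-1, -4, 4) into the plane: -38 + (-40)t = 42, so t = -2.
Intersection: (3, -14, 6) + (-2)·(-1, -4, 4) = (5, -6, -2).

(5, -6, -2)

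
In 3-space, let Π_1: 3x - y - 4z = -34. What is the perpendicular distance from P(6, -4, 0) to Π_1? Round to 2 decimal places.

n·P − d = (3)·(6) + (-1)·(-4) + (-4)·(0) − (-34) = 56; |n| = √26.
Distance = |56| / √26 = 56/√26 ≈ 10.98.

10.98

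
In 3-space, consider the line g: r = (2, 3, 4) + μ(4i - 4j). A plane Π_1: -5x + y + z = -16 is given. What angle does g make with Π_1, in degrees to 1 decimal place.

sin θ = |n·v| / (|n||v|) = |-24| / (√27 · √32) = 0.81650.
θ ≈ 54.7°.

54.7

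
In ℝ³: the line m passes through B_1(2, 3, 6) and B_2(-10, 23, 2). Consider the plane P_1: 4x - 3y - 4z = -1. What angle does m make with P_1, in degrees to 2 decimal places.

37.38

A direction vector for m is B_2 − B_1 = (-12, 20, -4).
sin θ = |n·v| / (|n||v|) = |-92| / (√41 · √560) = 0.60716.
θ ≈ 37.38°.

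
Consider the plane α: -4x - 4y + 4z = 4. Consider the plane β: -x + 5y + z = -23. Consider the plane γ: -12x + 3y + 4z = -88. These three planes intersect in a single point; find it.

Solving the 3×3 linear system -4x - 4y + 4z = 4, -x + 5y + z = -23, -12x + 3y + 4z = -88 (e.g. by elimination or Cramer's rule, determinant = 192) gives (8, -4, 5).

(8, -4, 5)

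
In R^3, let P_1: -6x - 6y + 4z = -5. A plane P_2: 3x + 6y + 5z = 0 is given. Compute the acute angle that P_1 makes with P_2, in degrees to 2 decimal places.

cos θ = |n₁·n₂| / (|n₁||n₂|) = |-34| / (√88 · √70).
θ = arccos(0.43320) ≈ 64.33°.

64.33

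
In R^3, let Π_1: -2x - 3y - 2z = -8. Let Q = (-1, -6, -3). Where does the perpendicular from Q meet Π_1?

(3, 0, 1)

Foot = Q − λn with λ = (n·Q − d)/|n|² = (26 − (-8))/17 = 2.
Foot = (-1, -6, -3) − 2·(-2, -3, -2) = (3, 0, 1).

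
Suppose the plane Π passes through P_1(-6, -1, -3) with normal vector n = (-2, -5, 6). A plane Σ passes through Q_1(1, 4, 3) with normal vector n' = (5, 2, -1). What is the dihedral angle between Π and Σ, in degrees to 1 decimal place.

53.9

Π: n·r = n·P_1 gives -2x - 5y + 6z = -1.
Σ: n'·r = n'·Q_1 gives 5x + 2y - z = 10.
cos θ = |n₁·n₂| / (|n₁||n₂|) = |-26| / (√65 · √30).
θ = arccos(0.58878) ≈ 53.9°.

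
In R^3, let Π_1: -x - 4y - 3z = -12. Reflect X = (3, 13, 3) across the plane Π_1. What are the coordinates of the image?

λ = (n·X − d)/|n|² = (-64 − (-12))/26 = -2.
Reflection = X − 2λn = (3, 13, 3) − (-4)·(-1, -4, -3) = (-1, -3, -9).

(-1, -3, -9)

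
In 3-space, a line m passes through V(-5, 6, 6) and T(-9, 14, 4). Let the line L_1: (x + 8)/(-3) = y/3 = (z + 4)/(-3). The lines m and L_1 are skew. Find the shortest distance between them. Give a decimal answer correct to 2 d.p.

1.34

A direction vector for m is T − V = (-4, 8, -2).
L_1 has direction (-3, 3, -3) through (-8, 0, -4).
Common perpendicular direction n = (-4, 8, -2) × (-3, 3, -3) = (-18, -6, 12).
With w = (-8, 0, -4) − (-5, 6, 6) = (-3, -6, -10), w · n = -30.
Distance = |w · n| / |n| = |-30| / √504 ≈ 1.34.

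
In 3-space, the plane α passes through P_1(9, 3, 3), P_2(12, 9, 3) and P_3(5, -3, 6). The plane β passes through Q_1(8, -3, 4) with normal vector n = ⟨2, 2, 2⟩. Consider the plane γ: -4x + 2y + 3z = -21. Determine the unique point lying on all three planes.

(7, -1, 3)

P_1P_2 = (3, 6, 0), P_1P_3 = (-4, -6, 3); a normal to α is P_1P_2 × P_1P_3 = (18, -9, 6).
Using P_1: α has equation 18x - 9y + 6z = 153.
β: n·r = n·Q_1 gives 2x + 2y + 2z = 18.
Solving the 3×3 linear system 18x - 9y + 6z = 153, 2x + 2y + 2z = 18, -4x + 2y + 3z = -21 (e.g. by elimination or Cramer's rule, determinant = 234) gives (7, -1, 3).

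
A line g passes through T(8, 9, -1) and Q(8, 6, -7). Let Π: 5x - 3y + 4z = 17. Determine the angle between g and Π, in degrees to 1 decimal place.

A direction vector for g is Q − T = (0, -3, -6).
sin θ = |n·v| / (|n||v|) = |-15| / (√50 · √45) = 0.31623.
θ ≈ 18.4°.

18.4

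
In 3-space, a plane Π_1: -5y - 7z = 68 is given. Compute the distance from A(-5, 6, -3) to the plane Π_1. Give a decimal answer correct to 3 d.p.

n·A − d = (0)·(-5) + (-5)·(6) + (-7)·(-3) − 68 = -77; |n| = √74.
Distance = |-77| / √74 = 77/√74 ≈ 8.951.

8.951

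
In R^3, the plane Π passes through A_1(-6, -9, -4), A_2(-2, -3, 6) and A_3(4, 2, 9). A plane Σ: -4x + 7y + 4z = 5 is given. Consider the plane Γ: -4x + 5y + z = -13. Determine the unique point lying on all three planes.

A_1A_2 = (4, 6, 10), A_1A_3 = (10, 11, 13); a normal to Π is A_1A_2 × A_1A_3 = (-32, 48, -16).
Using A_1: Π has equation -32x + 48y - 16z = -176.
Solving the 3×3 linear system -32x + 48y - 16z = -176, -4x + 7y + 4z = 5, -4x + 5y + z = -13 (e.g. by elimination or Cramer's rule, determinant = -288) gives (8, 3, 4).

(8, 3, 4)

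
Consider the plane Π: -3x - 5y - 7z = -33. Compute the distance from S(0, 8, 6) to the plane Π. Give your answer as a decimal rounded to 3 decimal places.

5.378

n·S − d = (-3)·(0) + (-5)·(8) + (-7)·(6) − (-33) = -49; |n| = √83.
Distance = |-49| / √83 = 49/√83 ≈ 5.378.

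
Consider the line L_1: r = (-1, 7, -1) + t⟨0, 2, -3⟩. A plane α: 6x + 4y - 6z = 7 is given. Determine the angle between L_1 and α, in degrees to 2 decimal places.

50.24

sin θ = |n·v| / (|n||v|) = |26| / (√88 · √13) = 0.76871.
θ ≈ 50.24°.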